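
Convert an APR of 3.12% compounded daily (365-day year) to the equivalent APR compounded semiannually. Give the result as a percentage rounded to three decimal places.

EAR = (1 + 0.0312/365)^365 − 1 = 0.031690.
Solve (1 + r/2)^2 = 1.031690: r/2 = 1.031690^(1/2) − 1 = 0.015722, so r = 0.031443 = 3.144%.

3.144%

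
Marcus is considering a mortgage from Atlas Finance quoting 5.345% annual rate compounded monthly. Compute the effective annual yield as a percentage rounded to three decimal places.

EAR = (1 + 0.05345/12)^12 − 1.
= 1.054779 − 1 = 5.478%.

5.478%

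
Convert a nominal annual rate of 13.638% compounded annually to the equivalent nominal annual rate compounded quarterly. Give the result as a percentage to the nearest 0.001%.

12.991%

Compounded annually, EAR = nominal = 0.136380.
Solve (1 + r/4)^4 = 1.136380: r/4 = 1.136380^(1/4) − 1 = 0.032478, so r = 0.129913 = 12.991%.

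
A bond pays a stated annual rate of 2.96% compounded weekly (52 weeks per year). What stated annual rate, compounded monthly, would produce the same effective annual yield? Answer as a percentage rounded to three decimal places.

2.963%

EAR = (1 + 0.0296/52)^52 − 1 = 0.030034.
Solve (1 + r/12)^12 = 1.030034: r/12 = 1.030034^(1/12) − 1 = 0.002469, so r = 0.029628 = 2.963%.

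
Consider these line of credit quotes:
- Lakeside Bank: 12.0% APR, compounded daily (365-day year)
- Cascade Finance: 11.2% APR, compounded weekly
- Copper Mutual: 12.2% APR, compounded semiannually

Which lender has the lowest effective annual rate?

Cascade Finance

Lakeside Bank: (1 + 0.120/365)^365 − 1 = 12.747%
Cascade Finance: (1 + 0.112/52)^52 − 1 = 11.838%
Copper Mutual: (1 + 0.122/2)^2 − 1 = 12.572%
The lowest effective annual rate is Cascade Finance at 11.838%.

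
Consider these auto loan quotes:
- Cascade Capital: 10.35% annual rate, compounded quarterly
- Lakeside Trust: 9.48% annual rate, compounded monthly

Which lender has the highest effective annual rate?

Cascade Capital: (1 + 0.1035/4)^4 − 1 = 10.759%
Lakeside Trust: (1 + 0.0948/12)^12 − 1 = 9.903%
The highest effective annual rate is Cascade Capital at 10.759%.

Cascade Capital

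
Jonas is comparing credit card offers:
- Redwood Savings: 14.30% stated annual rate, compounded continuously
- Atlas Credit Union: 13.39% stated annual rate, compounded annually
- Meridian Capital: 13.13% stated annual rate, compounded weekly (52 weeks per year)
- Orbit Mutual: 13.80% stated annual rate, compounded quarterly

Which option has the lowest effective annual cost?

Atlas Credit Union

Redwood Savings: e^0.1430 − 1 = 15.373%
Atlas Credit Union: compounded annually, EAR = 13.390%
Meridian Capital: (1 + 0.1313/52)^52 − 1 = 14.012%
Orbit Mutual: (1 + 0.1380/4)^4 − 1 = 14.531%
The lowest effective annual rate is Atlas Credit Union at 13.390%.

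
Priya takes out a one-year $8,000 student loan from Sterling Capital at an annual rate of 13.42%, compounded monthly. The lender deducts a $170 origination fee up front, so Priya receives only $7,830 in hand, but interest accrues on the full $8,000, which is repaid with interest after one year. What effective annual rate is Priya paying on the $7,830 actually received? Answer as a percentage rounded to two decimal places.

16.76%

Amount owed after one year: 8,000 × (1 + 0.1342/12)^12 = 8,000 × 1.142770 = $9,142.16.
Effective rate on net proceeds: 9,142.16 / 7,830 − 1 = 0.167581 = 16.76%.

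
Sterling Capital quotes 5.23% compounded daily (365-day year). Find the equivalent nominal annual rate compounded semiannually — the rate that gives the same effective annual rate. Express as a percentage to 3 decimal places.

EAR = (1 + 0.0523/365)^365 − 1 = 0.053688.
Solve (1 + r/2)^2 = 1.053688: r/2 = 1.053688^(1/2) − 1 = 0.026493, so r = 0.052986 = 5.299%.

5.299%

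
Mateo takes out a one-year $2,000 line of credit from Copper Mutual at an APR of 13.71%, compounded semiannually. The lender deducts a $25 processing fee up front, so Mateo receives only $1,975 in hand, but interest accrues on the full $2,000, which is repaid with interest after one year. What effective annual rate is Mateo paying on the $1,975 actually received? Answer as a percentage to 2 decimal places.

15.63%

Amount owed after one year: 2,000 × (1 + 0.1371/2)^2 = 2,000 × 1.141799 = $2,283.60.
Effective rate on net proceeds: 2,283.60 / 1,975 − 1 = 0.156252 = 15.63%.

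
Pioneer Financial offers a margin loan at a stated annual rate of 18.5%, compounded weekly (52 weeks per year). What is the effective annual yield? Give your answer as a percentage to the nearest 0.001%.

20.282%

EAR = (1 + 0.185/52)^52 − 1.
= 1.202823 − 1 = 20.282%.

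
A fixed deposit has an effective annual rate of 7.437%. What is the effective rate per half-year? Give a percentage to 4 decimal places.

3.6518%

The per-half-year rate i satisfies (1 + i)^2 = 1 + 0.07437.
i = 1.07437^(1/2) − 1 = 0.0365182 = 3.6518%.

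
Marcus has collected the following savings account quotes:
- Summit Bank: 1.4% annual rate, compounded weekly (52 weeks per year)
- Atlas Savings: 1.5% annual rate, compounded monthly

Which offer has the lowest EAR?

Summit Bank

Summit Bank: (1 + 0.014/52)^52 − 1 = 1.410%
Atlas Savings: (1 + 0.015/12)^12 − 1 = 1.510%
The lowest effective annual rate is Summit Bank at 1.410%.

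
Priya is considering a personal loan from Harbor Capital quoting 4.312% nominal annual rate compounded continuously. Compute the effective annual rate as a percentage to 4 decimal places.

With continuous compounding, EAR = e^0.04312 − 1.
e^0.04312 = 1.044063, so EAR = 0.044063 = 4.4063%.

4.4063%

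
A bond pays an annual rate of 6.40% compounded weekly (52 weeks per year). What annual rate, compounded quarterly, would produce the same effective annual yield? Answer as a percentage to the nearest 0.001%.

6.447%

EAR = (1 + 0.0640/52)^52 − 1 = 0.066050.
Solve (1 + r/4)^4 = 1.066050: r/4 = 1.066050^(1/4) − 1 = 0.016119, so r = 0.064475 = 6.447%.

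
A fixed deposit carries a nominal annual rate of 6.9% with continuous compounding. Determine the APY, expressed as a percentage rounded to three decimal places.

7.144%

With continuous compounding, EAR = e^0.069 − 1.
e^0.069 = 1.071436, so EAR = 0.071436 = 7.144%.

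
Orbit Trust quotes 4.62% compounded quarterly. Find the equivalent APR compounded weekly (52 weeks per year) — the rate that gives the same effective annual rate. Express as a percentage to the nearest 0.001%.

4.596%

EAR = (1 + 0.0462/4)^4 − 1 = 0.047007.
Solve (1 + r/52)^52 = 1.047007: r/52 = 1.047007^(1/52) − 1 = 0.000884, so r = 0.045956 = 4.596%.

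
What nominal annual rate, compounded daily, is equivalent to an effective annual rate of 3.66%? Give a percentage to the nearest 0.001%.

3.595%

(1 + r/365)^365 − 1 = 0.0366, so 1 + r/365 = 1.0366^(1/365).
r/365 = 0.000098, so r = 0.035948 = 3.595%.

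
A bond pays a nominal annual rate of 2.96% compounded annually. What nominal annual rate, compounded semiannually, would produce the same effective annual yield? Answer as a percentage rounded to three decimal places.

2.938%

Compounded annually, EAR = nominal = 0.029600.
Solve (1 + r/2)^2 = 1.029600: r/2 = 1.029600^(1/2) − 1 = 0.014692, so r = 0.029384 = 2.938%.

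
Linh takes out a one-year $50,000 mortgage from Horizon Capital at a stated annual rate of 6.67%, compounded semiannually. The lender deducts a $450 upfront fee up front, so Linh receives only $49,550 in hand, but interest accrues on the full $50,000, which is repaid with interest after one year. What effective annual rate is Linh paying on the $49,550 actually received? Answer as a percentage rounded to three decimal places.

7.751%

Amount owed after one year: 50,000 × (1 + 0.0667/2)^2 = 50,000 × 1.067812 = $53,390.61.
Effective rate on net proceeds: 53,390.61 / 49,550 − 1 = 0.077510 = 7.751%.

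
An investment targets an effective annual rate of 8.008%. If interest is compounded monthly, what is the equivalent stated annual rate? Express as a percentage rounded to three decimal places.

7.728%

(1 + r/12)^12 − 1 = 0.08008, so 1 + r/12 = 1.08008^(1/12).
r/12 = 0.006440, so r = 0.077283 = 7.728%.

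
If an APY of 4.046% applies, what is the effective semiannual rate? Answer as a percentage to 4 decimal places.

The per-half-year rate i satisfies (1 + i)^2 = 1 + 0.04046.
i = 1.04046^(1/2) − 1 = 0.0200294 = 2.0029%.

2.0029%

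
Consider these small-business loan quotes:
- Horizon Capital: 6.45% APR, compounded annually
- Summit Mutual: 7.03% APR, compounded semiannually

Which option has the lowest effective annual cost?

Horizon Capital: compounded annually, EAR = 6.450%
Summit Mutual: (1 + 0.0703/2)^2 − 1 = 7.154%
The lowest effective annual rate is Horizon Capital at 6.450%.

Horizon Capital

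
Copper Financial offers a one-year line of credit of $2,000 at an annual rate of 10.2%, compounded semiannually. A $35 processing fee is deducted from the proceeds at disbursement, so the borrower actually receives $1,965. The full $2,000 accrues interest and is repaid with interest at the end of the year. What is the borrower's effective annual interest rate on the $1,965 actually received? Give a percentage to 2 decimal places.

Amount owed after one year: 2,000 × (1 + 0.102/2)^2 = 2,000 × 1.104601 = $2,209.20.
Effective rate on net proceeds: 2,209.20 / 1,965 − 1 = 0.124276 = 12.43%.

12.43%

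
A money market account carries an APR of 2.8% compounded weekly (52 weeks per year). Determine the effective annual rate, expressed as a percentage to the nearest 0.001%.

2.839%

EAR = (1 + 0.028/52)^52 − 1.
= 1.028388 − 1 = 2.839%.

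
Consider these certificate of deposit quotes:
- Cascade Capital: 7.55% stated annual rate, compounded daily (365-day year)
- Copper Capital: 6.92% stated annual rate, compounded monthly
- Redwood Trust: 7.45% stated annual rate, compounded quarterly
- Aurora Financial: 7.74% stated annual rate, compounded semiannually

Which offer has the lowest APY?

Cascade Capital: (1 + 0.0755/365)^365 − 1 = 7.841%
Copper Capital: (1 + 0.0692/12)^12 − 1 = 7.144%
Redwood Trust: (1 + 0.0745/4)^4 − 1 = 7.661%
Aurora Financial: (1 + 0.0774/2)^2 − 1 = 7.890%
The lowest effective annual rate is Copper Capital at 7.144%.

Copper Capital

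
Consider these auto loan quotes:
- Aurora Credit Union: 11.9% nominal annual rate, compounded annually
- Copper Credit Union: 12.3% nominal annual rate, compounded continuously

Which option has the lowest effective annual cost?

Aurora Credit Union: compounded annually, EAR = 11.900%
Copper Credit Union: e^0.123 − 1 = 13.088%
The lowest effective annual rate is Aurora Credit Union at 11.900%.

Aurora Credit Union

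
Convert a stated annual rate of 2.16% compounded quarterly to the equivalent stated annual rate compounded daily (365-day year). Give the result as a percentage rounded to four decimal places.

EAR = (1 + 0.0216/4)^4 − 1 = 0.021776.
Solve (1 + r/365)^365 = 1.021776: r/365 = 1.021776^(1/365) − 1 = 0.000059, so r = 0.021543 = 2.1543%.

2.1543%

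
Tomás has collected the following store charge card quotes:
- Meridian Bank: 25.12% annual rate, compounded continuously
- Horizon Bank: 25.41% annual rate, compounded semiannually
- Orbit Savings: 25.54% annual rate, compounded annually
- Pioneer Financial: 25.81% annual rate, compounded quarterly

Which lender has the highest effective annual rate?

Meridian Bank

Meridian Bank: e^0.2512 − 1 = 28.557%
Horizon Bank: (1 + 0.2541/2)^2 − 1 = 27.024%
Orbit Savings: compounded annually, EAR = 25.540%
Pioneer Financial: (1 + 0.2581/4)^4 − 1 = 28.417%
The highest effective annual rate is Meridian Bank at 28.557%.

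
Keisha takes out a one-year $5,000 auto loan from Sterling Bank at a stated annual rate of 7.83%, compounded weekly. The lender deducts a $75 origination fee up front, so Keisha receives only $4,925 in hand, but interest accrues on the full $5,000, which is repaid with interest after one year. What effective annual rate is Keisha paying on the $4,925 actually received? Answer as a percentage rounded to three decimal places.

9.785%

Amount owed after one year: 5,000 × (1 + 0.0783/52)^52 = 5,000 × 1.081383 = $5,406.92.
Effective rate on net proceeds: 5,406.92 / 4,925 − 1 = 0.097851 = 9.785%.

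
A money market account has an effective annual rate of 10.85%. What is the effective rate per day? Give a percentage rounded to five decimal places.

0.02823%

The per-day rate i satisfies (1 + i)^365 = 1 + 0.1085.
i = 1.1085^(1/365) − 1 = 0.0002823 = 0.02823%.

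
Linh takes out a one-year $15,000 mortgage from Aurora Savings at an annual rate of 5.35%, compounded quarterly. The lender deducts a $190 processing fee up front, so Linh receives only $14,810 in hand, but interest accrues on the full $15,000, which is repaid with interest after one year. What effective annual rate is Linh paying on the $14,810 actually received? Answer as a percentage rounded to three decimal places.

Amount owed after one year: 15,000 × (1 + 0.0535/4)^4 = 15,000 × 1.054583 = $15,818.74.
Effective rate on net proceeds: 15,818.74 / 14,810 − 1 = 0.068112 = 6.811%.

6.811%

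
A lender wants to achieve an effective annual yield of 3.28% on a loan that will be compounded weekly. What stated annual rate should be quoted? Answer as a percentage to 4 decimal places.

(1 + r/52)^52 − 1 = 0.0328, so 1 + r/52 = 1.0328^(1/52).
r/52 = 0.000621, so r = 0.032284 = 3.2284%.

3.2284%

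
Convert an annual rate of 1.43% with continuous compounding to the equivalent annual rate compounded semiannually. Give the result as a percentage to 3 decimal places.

EAR under continuous compounding: e^0.0143 − 1 = 0.014403.
Solve (1 + r/2)^2 = 1.014403: r/2 = 1.014403^(1/2) − 1 = 0.007176, so r = 0.014351 = 1.435%.

1.435%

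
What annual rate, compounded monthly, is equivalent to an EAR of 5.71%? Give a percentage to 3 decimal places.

5.566%

(1 + r/12)^12 − 1 = 0.0571, so 1 + r/12 = 1.0571^(1/12).
r/12 = 0.004638, so r = 0.055658 = 5.566%.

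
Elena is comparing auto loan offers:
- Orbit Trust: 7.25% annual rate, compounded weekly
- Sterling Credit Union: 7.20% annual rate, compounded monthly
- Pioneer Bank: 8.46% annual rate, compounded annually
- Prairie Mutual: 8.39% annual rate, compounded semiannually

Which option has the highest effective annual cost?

Orbit Trust: (1 + 0.0725/52)^52 − 1 = 7.514%
Sterling Credit Union: (1 + 0.0720/12)^12 − 1 = 7.442%
Pioneer Bank: compounded annually, EAR = 8.460%
Prairie Mutual: (1 + 0.0839/2)^2 − 1 = 8.566%
The highest effective annual rate is Prairie Mutual at 8.566%.

Prairie Mutual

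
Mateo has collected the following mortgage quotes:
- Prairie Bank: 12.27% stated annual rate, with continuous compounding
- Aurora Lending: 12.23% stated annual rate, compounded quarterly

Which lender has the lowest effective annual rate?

Prairie Bank: e^0.1227 − 1 = 13.055%
Aurora Lending: (1 + 0.1223/4)^4 − 1 = 12.802%
The lowest effective annual rate is Aurora Lending at 12.802%.

Aurora Lending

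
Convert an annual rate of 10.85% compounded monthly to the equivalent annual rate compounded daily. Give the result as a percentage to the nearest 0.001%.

EAR = (1 + 0.1085/12)^12 − 1 = 0.114062.
Solve (1 + r/365)^365 = 1.114062: r/365 = 1.114062^(1/365) − 1 = 0.000296, so r = 0.108028 = 10.803%.

10.803%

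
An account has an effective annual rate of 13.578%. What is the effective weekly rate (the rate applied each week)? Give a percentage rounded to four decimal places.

0.2451%

The per-week rate i satisfies (1 + i)^52 = 1 + 0.13578.
i = 1.13578^(1/52) − 1 = 0.0024515 = 0.2451%.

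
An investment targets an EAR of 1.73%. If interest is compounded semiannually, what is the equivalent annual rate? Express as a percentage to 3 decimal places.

1.723%

(1 + r/2)^2 − 1 = 0.0173, so 1 + r/2 = 1.0173^(1/2).
r/2 = 0.008613, so r = 0.017226 = 1.723%.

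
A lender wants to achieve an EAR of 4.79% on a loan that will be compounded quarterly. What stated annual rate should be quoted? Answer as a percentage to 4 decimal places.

(1 + r/4)^4 − 1 = 0.0479, so 1 + r/4 = 1.0479^(1/4).
r/4 = 0.011766, so r = 0.047063 = 4.7063%.

4.7063%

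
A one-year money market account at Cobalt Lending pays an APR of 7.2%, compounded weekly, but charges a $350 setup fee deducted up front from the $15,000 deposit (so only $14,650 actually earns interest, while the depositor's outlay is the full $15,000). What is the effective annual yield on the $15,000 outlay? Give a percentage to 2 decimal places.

4.95%

Value after one year: 14,650 × (1 + 0.072/52)^52 = 14,650 × 1.074602 = $15,742.92.
Effective yield on the $15,000 outlay: 15,742.92 / 15,000 − 1 = 0.049528 = 4.95%.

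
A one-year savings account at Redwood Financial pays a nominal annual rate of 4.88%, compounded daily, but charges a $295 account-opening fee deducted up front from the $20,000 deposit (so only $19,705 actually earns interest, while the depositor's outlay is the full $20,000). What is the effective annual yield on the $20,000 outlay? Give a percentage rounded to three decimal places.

3.452%

Value after one year: 19,705 × (1 + 0.0488/365)^365 = 19,705 × 1.050007 = $20,690.39.
Effective yield on the $20,000 outlay: 20,690.39 / 20,000 − 1 = 0.034519 = 3.452%.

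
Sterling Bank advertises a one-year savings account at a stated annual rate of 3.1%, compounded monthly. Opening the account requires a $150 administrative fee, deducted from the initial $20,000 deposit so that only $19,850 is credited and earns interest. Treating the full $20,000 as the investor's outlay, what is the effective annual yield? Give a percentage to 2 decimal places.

2.37%

Value after one year: 19,850 × (1 + 0.031/12)^12 = 19,850 × 1.031444 = $20,474.17.
Effective yield on the $20,000 outlay: 20,474.17 / 20,000 − 1 = 0.023708 = 2.37%.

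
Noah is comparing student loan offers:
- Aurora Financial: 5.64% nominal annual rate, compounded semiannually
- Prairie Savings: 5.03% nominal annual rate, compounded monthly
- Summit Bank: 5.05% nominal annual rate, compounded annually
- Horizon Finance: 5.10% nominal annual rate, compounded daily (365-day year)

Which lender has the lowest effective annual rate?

Aurora Financial: (1 + 0.0564/2)^2 − 1 = 5.720%
Prairie Savings: (1 + 0.0503/12)^12 − 1 = 5.148%
Summit Bank: compounded annually, EAR = 5.050%
Horizon Finance: (1 + 0.0510/365)^365 − 1 = 5.232%
The lowest effective annual rate is Summit Bank at 5.050%.

Summit Bank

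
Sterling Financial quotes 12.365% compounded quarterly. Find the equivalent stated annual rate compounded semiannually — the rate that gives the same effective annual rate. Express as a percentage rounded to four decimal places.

EAR = (1 + 0.12365/4)^4 − 1 = 0.129503.
Solve (1 + r/2)^2 = 1.129503: r/2 = 1.129503^(1/2) − 1 = 0.062781, so r = 0.125561 = 12.5561%.

12.5561%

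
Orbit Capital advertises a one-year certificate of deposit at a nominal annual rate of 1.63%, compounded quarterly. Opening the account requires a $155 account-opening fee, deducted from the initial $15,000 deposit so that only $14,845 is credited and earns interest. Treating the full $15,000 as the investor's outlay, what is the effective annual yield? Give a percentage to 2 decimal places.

0.59%

Value after one year: 14,845 × (1 + 0.0163/4)^4 = 14,845 × 1.016400 = $15,088.46.
Effective yield on the $15,000 outlay: 15,088.46 / 15,000 − 1 = 0.005897 = 0.59%.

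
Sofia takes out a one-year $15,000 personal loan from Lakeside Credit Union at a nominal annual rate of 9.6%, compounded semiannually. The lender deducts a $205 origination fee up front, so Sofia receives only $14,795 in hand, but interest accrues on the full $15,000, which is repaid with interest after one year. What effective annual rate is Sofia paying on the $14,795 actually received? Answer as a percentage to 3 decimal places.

11.352%

Amount owed after one year: 15,000 × (1 + 0.096/2)^2 = 15,000 × 1.098304 = $16,474.56.
Effective rate on net proceeds: 16,474.56 / 14,795 − 1 = 0.113522 = 11.352%.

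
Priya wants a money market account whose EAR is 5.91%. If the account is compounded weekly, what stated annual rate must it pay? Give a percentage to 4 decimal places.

5.7451%

(1 + r/52)^52 − 1 = 0.0591, so 1 + r/52 = 1.0591^(1/52).
r/52 = 0.001105, so r = 0.057451 = 5.7451%.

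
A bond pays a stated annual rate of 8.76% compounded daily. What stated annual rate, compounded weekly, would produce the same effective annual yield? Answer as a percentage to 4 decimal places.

EAR = (1 + 0.0876/365)^365 − 1 = 0.091540.
Solve (1 + r/52)^52 = 1.091540: r/52 = 1.091540^(1/52) − 1 = 0.001686, so r = 0.087663 = 8.7663%.

8.7663%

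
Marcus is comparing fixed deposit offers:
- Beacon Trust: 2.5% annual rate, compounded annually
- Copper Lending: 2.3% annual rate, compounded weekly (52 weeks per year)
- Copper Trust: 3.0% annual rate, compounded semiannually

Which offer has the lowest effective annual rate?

Copper Lending

Beacon Trust: compounded annually, EAR = 2.500%
Copper Lending: (1 + 0.023/52)^52 − 1 = 2.326%
Copper Trust: (1 + 0.030/2)^2 − 1 = 3.022%
The lowest effective annual rate is Copper Lending at 2.326%.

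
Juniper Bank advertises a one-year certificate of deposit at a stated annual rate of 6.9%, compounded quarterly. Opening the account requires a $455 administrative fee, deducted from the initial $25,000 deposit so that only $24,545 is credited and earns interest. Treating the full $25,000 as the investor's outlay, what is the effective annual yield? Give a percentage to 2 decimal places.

Value after one year: 24,545 × (1 + 0.069/4)^4 = 24,545 × 1.070806 = $26,282.93.
Effective yield on the $25,000 outlay: 26,282.93 / 25,000 − 1 = 0.051317 = 5.13%.

5.13%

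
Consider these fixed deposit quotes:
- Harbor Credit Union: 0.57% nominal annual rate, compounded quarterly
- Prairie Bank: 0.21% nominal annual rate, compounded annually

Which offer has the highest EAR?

Harbor Credit Union

Harbor Credit Union: (1 + 0.0057/4)^4 − 1 = 0.571%
Prairie Bank: compounded annually, EAR = 0.210%
The highest effective annual rate is Harbor Credit Union at 0.571%.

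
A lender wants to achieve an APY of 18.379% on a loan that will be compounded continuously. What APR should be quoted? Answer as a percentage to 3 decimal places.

Continuous: nominal r satisfies e^r − 1 = 0.18379.
r = ln(1 + 0.18379) = ln(1.18379) = 0.168721 = 16.872%.

16.872%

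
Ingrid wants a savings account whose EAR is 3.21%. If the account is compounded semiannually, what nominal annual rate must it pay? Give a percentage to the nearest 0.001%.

3.185%

(1 + r/2)^2 − 1 = 0.0321, so 1 + r/2 = 1.0321^(1/2).
r/2 = 0.015923, so r = 0.031846 = 3.185%.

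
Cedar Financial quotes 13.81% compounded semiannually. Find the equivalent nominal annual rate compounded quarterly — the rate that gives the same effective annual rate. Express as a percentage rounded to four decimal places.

13.5795%

EAR = (1 + 0.1381/2)^2 − 1 = 0.142868.
Solve (1 + r/4)^4 = 1.142868: r/4 = 1.142868^(1/4) − 1 = 0.033949, so r = 0.135795 = 13.5795%.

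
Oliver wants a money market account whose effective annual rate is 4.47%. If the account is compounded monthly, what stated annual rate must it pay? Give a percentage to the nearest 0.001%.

(1 + r/12)^12 − 1 = 0.0447, so 1 + r/12 = 1.0447^(1/12).
r/12 = 0.003651, so r = 0.043810 = 4.381%.

4.381%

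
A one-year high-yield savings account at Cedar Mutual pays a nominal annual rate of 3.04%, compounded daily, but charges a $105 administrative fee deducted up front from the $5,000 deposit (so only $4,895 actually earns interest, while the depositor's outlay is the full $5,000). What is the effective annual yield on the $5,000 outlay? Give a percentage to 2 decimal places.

0.92%

Value after one year: 4,895 × (1 + 0.0304/365)^365 = 4,895 × 1.030865 = $5,046.09.
Effective yield on the $5,000 outlay: 5,046.09 / 5,000 − 1 = 0.009217 = 0.92%.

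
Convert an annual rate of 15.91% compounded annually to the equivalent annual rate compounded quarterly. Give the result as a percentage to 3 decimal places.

Compounded annually, EAR = nominal = 0.159100.
Solve (1 + r/4)^4 = 1.159100: r/4 = 1.159100^(1/4) − 1 = 0.037601, so r = 0.150403 = 15.040%.

15.040%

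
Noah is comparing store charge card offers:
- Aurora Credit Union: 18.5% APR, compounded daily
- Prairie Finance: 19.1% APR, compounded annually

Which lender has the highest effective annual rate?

Aurora Credit Union: (1 + 0.185/365)^365 − 1 = 20.316%
Prairie Finance: compounded annually, EAR = 19.100%
The highest effective annual rate is Aurora Credit Union at 20.316%.

Aurora Credit Union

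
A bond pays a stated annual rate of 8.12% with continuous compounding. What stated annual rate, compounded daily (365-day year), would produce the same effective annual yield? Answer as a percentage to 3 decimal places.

EAR under continuous compounding: e^0.0812 − 1 = 0.084588.
Solve (1 + r/365)^365 = 1.084588: r/365 = 1.084588^(1/365) − 1 = 0.000222, so r = 0.081209 = 8.121%.

8.121%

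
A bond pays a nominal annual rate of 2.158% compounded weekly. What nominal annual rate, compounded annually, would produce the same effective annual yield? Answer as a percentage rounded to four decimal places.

EAR = (1 + 0.02158/52)^52 − 1 = 0.021810.
Compounded annually, the equivalent nominal rate is the EAR itself: 2.1810%.

2.1810%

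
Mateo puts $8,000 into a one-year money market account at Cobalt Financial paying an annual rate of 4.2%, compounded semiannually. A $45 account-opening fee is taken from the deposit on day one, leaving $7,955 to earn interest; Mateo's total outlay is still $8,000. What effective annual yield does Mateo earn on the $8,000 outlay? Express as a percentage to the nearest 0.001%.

Value after one year: 7,955 × (1 + 0.042/2)^2 = 7,955 × 1.042441 = $8,292.62.
Effective yield on the $8,000 outlay: 8,292.62 / 8,000 − 1 = 0.036577 = 3.658%.

3.658%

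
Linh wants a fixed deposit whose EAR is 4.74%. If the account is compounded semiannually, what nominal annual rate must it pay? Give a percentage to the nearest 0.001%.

4.685%

(1 + r/2)^2 − 1 = 0.0474, so 1 + r/2 = 1.0474^(1/2).
r/2 = 0.023426, so r = 0.046851 = 4.685%.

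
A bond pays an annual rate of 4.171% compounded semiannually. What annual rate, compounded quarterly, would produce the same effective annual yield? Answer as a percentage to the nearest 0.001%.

EAR = (1 + 0.04171/2)^2 − 1 = 0.042145.
Solve (1 + r/4)^4 = 1.042145: r/4 = 1.042145^(1/4) − 1 = 0.010374, so r = 0.041495 = 4.149%.

4.149%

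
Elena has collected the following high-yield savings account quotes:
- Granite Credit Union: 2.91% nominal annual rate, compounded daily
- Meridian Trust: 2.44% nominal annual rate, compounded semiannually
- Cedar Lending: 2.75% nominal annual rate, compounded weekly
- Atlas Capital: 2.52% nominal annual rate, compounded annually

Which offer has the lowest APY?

Granite Credit Union: (1 + 0.0291/365)^365 − 1 = 2.953%
Meridian Trust: (1 + 0.0244/2)^2 − 1 = 2.455%
Cedar Lending: (1 + 0.0275/52)^52 − 1 = 2.787%
Atlas Capital: compounded annually, EAR = 2.520%
The lowest effective annual rate is Meridian Trust at 2.455%.

Meridian Trust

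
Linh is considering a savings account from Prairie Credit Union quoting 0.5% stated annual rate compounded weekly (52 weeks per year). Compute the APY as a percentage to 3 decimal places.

0.501%

EAR = (1 + 0.005/52)^52 − 1.
= (1 + 0.000096)^52 − 1 = 1.005012 − 1 = 0.501%.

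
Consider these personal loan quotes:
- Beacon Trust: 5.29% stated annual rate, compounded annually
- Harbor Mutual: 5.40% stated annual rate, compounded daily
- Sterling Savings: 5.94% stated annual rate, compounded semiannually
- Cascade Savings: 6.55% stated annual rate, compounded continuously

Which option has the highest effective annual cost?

Cascade Savings

Beacon Trust: compounded annually, EAR = 5.290%
Harbor Mutual: (1 + 0.0540/365)^365 − 1 = 5.548%
Sterling Savings: (1 + 0.0594/2)^2 − 1 = 6.028%
Cascade Savings: e^0.0655 − 1 = 6.769%
The highest effective annual rate is Cascade Savings at 6.769%.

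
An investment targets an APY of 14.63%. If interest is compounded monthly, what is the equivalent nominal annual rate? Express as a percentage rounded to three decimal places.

(1 + r/12)^12 − 1 = 0.1463, so 1 + r/12 = 1.1463^(1/12).
r/12 = 0.011443, so r = 0.137319 = 13.732%.

13.732%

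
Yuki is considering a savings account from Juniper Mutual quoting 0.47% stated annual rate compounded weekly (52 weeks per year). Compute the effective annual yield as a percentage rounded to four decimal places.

0.4711%

EAR = (1 + 0.0047/52)^52 − 1.
= 1.004711 − 1 = 0.4711%.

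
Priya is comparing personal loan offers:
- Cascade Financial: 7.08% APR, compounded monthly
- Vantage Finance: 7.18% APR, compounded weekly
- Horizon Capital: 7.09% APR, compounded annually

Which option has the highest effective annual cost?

Cascade Financial: (1 + 0.0708/12)^12 − 1 = 7.314%
Vantage Finance: (1 + 0.0718/52)^52 − 1 = 7.439%
Horizon Capital: compounded annually, EAR = 7.090%
The highest effective annual rate is Vantage Finance at 7.439%.

Vantage Finance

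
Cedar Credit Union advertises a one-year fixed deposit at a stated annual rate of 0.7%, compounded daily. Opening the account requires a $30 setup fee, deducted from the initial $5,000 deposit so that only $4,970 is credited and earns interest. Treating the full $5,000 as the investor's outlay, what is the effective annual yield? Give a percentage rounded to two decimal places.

0.10%

Value after one year: 4,970 × (1 + 0.007/365)^365 = 4,970 × 1.007024 = $5,004.91.
Effective yield on the $5,000 outlay: 5,004.91 / 5,000 − 1 = 0.000982 = 0.10%.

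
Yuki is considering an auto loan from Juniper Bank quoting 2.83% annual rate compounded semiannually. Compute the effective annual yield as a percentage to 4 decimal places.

EAR = (1 + 0.0283/2)^2 − 1.
= 1.028500 − 1 = 2.8500%.

2.8500%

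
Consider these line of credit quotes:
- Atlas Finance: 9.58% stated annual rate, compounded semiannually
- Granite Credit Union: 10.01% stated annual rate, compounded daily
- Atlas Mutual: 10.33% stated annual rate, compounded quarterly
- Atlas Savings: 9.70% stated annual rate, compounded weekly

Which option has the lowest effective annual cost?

Atlas Finance: (1 + 0.0958/2)^2 − 1 = 9.809%
Granite Credit Union: (1 + 0.1001/365)^365 − 1 = 10.527%
Atlas Mutual: (1 + 0.1033/4)^4 − 1 = 10.737%
Atlas Savings: (1 + 0.0970/52)^52 − 1 = 10.176%
The lowest effective annual rate is Atlas Finance at 9.809%.

Atlas Finance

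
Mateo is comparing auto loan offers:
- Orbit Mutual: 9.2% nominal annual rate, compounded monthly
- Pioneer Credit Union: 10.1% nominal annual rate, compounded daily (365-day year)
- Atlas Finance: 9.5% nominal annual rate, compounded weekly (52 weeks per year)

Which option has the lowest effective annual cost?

Orbit Mutual: (1 + 0.092/12)^12 − 1 = 9.598%
Pioneer Credit Union: (1 + 0.101/365)^365 − 1 = 10.626%
Atlas Finance: (1 + 0.095/52)^52 − 1 = 9.956%
The lowest effective annual rate is Orbit Mutual at 9.598%.

Orbit Mutual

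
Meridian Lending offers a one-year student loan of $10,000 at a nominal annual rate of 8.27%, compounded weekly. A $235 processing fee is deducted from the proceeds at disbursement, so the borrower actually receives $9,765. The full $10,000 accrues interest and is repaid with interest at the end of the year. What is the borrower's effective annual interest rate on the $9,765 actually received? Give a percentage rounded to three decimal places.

Amount owed after one year: 10,000 × (1 + 0.0827/52)^52 = 10,000 × 1.086145 = $10,861.45.
Effective rate on net proceeds: 10,861.45 / 9,765 − 1 = 0.112283 = 11.228%.

11.228%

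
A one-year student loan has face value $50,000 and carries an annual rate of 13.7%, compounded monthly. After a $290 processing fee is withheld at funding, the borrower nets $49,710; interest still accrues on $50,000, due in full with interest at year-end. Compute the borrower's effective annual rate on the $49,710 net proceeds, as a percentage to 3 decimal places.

15.262%

Amount owed after one year: 50,000 × (1 + 0.137/12)^12 = 50,000 × 1.145938 = $57,296.92.
Effective rate on net proceeds: 57,296.92 / 49,710 − 1 = 0.152624 = 15.262%.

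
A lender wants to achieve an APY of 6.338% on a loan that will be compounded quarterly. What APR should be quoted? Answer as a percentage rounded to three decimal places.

(1 + r/4)^4 − 1 = 0.06338, so 1 + r/4 = 1.06338^(1/4).
r/4 = 0.015482, so r = 0.061927 = 6.193%.

6.193%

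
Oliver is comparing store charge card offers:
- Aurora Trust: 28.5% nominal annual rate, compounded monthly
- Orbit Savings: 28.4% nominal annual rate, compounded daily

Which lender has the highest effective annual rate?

Orbit Savings

Aurora Trust: (1 + 0.285/12)^12 − 1 = 32.534%
Orbit Savings: (1 + 0.284/365)^365 − 1 = 32.829%
The highest effective annual rate is Orbit Savings at 32.829%.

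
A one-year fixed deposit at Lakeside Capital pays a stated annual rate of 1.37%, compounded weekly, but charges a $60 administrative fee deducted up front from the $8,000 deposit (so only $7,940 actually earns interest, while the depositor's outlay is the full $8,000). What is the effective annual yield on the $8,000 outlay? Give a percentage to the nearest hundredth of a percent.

0.62%

Value after one year: 7,940 × (1 + 0.0137/52)^52 = 7,940 × 1.013792 = $8,049.51.
Effective yield on the $8,000 outlay: 8,049.51 / 8,000 − 1 = 0.006189 = 0.62%.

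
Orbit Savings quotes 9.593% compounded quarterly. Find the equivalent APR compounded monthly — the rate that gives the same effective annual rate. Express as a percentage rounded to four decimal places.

EAR = (1 + 0.09593/4)^4 − 1 = 0.099436.
Solve (1 + r/12)^12 = 1.099436: r/12 = 1.099436^(1/12) − 1 = 0.007931, so r = 0.095173 = 9.5173%.

9.5173%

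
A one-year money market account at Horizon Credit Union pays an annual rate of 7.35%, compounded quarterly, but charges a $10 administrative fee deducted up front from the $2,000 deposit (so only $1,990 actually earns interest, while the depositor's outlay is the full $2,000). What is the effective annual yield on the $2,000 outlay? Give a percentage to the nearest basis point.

7.02%

Value after one year: 1,990 × (1 + 0.0735/4)^4 = 1,990 × 1.075551 = $2,140.35.
Effective yield on the $2,000 outlay: 2,140.35 / 2,000 − 1 = 0.070173 = 7.02%.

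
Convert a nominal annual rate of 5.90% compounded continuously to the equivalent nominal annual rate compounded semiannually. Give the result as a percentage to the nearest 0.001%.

EAR under continuous compounding: e^0.0590 − 1 = 0.060775.
Solve (1 + r/2)^2 = 1.060775: r/2 = 1.060775^(1/2) − 1 = 0.029939, so r = 0.059879 = 5.988%.

5.988%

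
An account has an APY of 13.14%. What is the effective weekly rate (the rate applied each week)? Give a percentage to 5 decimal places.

The per-week rate i satisfies (1 + i)^52 = 1 + 0.1314.
i = 1.1314^(1/52) − 1 = 0.0023770 = 0.23770%.

0.23770%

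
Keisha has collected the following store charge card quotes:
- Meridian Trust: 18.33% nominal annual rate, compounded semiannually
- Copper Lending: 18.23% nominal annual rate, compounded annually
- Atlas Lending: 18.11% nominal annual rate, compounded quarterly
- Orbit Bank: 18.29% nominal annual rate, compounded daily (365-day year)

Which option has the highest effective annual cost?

Meridian Trust: (1 + 0.1833/2)^2 − 1 = 19.170%
Copper Lending: compounded annually, EAR = 18.230%
Atlas Lending: (1 + 0.1811/4)^4 − 1 = 19.377%
Orbit Bank: (1 + 0.1829/365)^365 − 1 = 20.064%
The highest effective annual rate is Orbit Bank at 20.064%.

Orbit Bank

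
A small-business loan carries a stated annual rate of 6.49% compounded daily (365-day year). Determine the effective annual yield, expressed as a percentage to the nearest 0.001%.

6.705%

EAR = (1 + 0.0649/365)^365 − 1.
= (1 + 0.000178)^365 − 1 = 1.067046 − 1 = 6.705%.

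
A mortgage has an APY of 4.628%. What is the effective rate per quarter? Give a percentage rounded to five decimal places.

The per-quarter rate i satisfies (1 + i)^4 = 1 + 0.04628.
i = 1.04628^(1/4) − 1 = 0.0113745 = 1.13745%.

1.13745%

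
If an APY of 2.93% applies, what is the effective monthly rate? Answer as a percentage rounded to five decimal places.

The per-month rate i satisfies (1 + i)^12 = 1 + 0.0293.
i = 1.0293^(1/12) − 1 = 0.0024095 = 0.24095%.

0.24095%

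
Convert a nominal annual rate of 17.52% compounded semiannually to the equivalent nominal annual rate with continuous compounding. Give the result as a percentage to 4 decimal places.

16.7947%

EAR = (1 + 0.1752/2)^2 − 1 = 0.182874.
Equivalent continuous rate: r = ln(1 + 0.182874) = 0.167947 = 16.7947%.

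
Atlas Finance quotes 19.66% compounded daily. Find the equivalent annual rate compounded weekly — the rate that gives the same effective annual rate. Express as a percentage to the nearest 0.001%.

19.692%

EAR = (1 + 0.1966/365)^365 − 1 = 0.217193.
Solve (1 + r/52)^52 = 1.217193: r/52 = 1.217193^(1/52) − 1 = 0.003787, so r = 0.196919 = 19.692%.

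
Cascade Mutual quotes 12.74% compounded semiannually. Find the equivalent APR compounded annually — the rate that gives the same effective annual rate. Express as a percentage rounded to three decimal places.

EAR = (1 + 0.1274/2)^2 − 1 = 0.131458.
Compounded annually, the equivalent nominal rate is the EAR itself: 13.146%.

13.146%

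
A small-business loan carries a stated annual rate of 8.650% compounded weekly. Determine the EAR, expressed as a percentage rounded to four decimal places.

EAR = (1 + 0.08650/52)^52 − 1.
= 1.090273 − 1 = 9.0273%.

9.0273%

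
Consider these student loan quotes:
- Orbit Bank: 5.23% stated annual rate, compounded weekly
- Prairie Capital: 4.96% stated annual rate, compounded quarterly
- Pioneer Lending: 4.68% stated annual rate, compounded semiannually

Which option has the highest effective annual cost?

Orbit Bank: (1 + 0.0523/52)^52 − 1 = 5.366%
Prairie Capital: (1 + 0.0496/4)^4 − 1 = 5.053%
Pioneer Lending: (1 + 0.0468/2)^2 − 1 = 4.735%
The highest effective annual rate is Orbit Bank at 5.366%.

Orbit Bank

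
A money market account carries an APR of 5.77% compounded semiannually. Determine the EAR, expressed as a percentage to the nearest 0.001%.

5.853%

EAR = (1 + 0.0577/2)^2 − 1.
= (1 + 0.028850)^2 − 1 = 1.058532 − 1 = 5.853%.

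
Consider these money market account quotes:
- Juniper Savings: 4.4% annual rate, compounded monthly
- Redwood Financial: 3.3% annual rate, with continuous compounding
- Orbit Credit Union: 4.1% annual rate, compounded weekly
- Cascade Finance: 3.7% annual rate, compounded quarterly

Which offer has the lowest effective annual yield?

Redwood Financial

Juniper Savings: (1 + 0.044/12)^12 − 1 = 4.490%
Redwood Financial: e^0.033 − 1 = 3.355%
Orbit Credit Union: (1 + 0.041/52)^52 − 1 = 4.184%
Cascade Finance: (1 + 0.037/4)^4 − 1 = 3.752%
The lowest effective annual rate is Redwood Financial at 3.355%.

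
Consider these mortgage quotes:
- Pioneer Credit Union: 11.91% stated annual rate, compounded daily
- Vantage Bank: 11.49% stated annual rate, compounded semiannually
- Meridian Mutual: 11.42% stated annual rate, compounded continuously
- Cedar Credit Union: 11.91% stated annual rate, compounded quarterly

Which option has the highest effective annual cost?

Pioneer Credit Union: (1 + 0.1191/365)^365 − 1 = 12.646%
Vantage Bank: (1 + 0.1149/2)^2 − 1 = 11.820%
Meridian Mutual: e^0.1142 − 1 = 12.098%
Cedar Credit Union: (1 + 0.1191/4)^4 − 1 = 12.453%
The highest effective annual rate is Pioneer Credit Union at 12.646%.

Pioneer Credit Union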